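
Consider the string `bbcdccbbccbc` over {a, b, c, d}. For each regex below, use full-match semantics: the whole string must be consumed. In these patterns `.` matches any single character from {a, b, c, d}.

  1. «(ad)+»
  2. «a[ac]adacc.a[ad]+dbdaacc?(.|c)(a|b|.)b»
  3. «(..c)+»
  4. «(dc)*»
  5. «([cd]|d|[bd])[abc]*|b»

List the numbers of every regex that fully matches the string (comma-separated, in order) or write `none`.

3

1 → no match — must start with `ad`
2 → no match — must start with `a`
3 → match
4 → no match
5 → no match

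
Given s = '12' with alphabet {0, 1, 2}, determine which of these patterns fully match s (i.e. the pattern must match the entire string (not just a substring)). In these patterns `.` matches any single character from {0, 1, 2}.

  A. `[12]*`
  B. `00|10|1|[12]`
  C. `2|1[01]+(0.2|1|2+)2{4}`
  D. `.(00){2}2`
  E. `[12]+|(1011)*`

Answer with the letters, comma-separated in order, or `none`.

A, E

A → match
B → no match
C → no match
D → no match — must end with '002'
E → match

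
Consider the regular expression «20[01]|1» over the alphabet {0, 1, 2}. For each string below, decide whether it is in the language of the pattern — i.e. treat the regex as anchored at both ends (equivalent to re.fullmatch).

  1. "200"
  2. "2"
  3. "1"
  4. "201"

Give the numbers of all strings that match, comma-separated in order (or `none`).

1 → match
2 → no match
3 → match
4 → match

1, 3, 4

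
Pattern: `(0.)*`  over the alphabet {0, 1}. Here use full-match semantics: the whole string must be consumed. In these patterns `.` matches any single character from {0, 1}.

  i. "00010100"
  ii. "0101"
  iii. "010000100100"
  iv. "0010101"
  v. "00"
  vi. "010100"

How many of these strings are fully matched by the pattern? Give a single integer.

4

i → match
ii → match
iii → no match
iv → no match
v → match
vi → match
Total matched: 4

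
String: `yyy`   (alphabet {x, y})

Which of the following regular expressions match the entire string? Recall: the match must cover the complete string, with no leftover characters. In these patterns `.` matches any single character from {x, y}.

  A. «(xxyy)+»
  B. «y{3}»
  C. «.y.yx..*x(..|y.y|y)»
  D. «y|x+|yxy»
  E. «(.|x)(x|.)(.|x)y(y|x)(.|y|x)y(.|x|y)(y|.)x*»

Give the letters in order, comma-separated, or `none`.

B

A → no match — must start with `xxyy`
B → match
C → no match
D → no match
E → no match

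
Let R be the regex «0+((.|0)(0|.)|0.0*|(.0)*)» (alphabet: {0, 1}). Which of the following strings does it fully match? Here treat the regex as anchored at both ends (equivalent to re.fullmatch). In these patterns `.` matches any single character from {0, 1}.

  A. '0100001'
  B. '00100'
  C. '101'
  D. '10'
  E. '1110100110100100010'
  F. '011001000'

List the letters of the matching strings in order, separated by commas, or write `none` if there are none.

A. '0100001' → no match
B. '00100' → match
C. '101' → no match — must start with '0'
D. '10' → no match — must start with '0'
E → no match — must start with '0'
F. '011001000' → no match

B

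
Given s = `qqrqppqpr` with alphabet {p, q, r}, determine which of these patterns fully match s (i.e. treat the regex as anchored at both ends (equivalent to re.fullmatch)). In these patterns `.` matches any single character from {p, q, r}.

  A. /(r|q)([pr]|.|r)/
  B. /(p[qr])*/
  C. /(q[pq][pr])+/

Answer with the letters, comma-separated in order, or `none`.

A → no match
B → no match
C → match

C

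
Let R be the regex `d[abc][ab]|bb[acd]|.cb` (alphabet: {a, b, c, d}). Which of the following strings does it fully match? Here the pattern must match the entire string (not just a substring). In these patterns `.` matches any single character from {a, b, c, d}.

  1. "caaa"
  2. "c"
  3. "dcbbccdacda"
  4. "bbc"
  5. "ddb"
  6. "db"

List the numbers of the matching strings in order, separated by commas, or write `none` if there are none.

1 → no match
2 → no match
3 → no match
4 → match
5 → no match
6 → no match

4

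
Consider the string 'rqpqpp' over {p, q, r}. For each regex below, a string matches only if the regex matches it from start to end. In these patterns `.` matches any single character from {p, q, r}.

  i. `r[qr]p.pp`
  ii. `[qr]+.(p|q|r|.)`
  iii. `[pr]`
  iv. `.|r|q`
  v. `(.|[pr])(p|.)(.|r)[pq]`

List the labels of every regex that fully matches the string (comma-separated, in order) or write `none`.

i → match
ii → no match
iii → no match
iv → no match
v → no match

i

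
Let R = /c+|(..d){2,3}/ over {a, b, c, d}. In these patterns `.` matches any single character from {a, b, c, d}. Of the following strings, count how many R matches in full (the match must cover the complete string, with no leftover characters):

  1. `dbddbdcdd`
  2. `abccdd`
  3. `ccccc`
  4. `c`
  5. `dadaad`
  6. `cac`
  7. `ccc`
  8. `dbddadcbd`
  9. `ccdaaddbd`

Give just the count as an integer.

7

1. `dbddbdcdd` → match
2. `abccdd` → no match
3. `ccccc` → match
4. `c` → match
5. `dadaad` → match
6. `cac` → no match
7. `ccc` → match
8. `dbddadcbd` → match
9. `ccdaaddbd` → match
Total matched: 7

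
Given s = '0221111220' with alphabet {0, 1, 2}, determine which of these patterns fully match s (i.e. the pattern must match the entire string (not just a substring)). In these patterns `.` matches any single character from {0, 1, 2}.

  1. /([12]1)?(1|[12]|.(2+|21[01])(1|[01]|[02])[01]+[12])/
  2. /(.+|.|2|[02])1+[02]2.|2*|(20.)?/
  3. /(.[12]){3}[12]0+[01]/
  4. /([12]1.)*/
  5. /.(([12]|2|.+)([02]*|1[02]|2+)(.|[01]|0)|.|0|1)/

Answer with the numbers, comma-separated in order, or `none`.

1 → no match
2 → match
3 → no match
4 → no match
5 → match

2, 5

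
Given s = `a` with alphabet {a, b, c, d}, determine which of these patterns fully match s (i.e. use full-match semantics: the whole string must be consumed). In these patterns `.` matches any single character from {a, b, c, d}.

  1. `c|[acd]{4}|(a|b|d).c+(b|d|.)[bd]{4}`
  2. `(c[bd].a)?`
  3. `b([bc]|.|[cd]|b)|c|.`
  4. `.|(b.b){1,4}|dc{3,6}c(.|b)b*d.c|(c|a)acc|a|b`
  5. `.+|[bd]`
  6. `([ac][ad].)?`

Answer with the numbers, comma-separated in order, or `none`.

1 → no match
2 → no match
3 → match
4 → match
5 → match
6 → no match

3, 4, 5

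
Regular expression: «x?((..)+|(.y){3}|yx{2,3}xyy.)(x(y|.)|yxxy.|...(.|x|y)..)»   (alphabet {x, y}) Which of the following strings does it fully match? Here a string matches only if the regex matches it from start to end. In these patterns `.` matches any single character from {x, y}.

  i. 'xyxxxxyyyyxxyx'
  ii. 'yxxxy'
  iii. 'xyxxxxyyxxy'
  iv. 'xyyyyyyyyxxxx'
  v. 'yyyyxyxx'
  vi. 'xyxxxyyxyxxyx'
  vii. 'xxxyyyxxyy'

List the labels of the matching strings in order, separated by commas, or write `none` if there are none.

i → match
ii → no match
iii → match
iv → match
v → match
vi → match
vii → match

i, iii, iv, v, vi, vii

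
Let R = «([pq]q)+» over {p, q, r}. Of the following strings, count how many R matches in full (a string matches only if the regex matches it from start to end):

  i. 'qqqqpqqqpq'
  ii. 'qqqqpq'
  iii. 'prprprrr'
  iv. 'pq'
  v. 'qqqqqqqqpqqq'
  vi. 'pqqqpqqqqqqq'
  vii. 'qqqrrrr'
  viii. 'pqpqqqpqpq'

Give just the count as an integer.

i → match
ii → match
iii → no match — must end with 'q'
iv → match
v → match
vi → match
vii → no match — must end with 'q'
viii → match
Total matched: 6

6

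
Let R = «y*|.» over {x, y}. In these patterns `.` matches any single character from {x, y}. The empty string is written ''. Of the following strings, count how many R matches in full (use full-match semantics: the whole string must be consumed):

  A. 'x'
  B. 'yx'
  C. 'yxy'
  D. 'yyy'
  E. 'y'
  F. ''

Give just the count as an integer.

4

A → match
B → no match
C → no match
D → match
E → match
F → match
Total matched: 4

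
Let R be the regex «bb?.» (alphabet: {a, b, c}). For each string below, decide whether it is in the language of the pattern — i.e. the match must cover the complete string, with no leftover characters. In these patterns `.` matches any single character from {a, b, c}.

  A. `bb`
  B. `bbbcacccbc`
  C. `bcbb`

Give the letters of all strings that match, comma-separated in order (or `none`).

A

A → match
B → no match
C → no match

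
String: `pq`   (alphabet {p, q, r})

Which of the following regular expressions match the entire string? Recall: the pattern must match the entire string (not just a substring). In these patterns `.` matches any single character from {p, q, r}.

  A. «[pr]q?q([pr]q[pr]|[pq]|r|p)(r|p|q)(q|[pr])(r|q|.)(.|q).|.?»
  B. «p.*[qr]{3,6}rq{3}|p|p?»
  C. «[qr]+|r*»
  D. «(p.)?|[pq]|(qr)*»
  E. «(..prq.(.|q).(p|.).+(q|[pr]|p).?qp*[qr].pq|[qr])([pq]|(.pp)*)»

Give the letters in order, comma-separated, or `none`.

A → no match
B → no match
C → no match
D → match
E → no match

D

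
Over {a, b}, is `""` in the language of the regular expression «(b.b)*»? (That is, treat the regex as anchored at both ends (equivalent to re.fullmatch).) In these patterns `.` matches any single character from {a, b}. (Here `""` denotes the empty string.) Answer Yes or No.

Yes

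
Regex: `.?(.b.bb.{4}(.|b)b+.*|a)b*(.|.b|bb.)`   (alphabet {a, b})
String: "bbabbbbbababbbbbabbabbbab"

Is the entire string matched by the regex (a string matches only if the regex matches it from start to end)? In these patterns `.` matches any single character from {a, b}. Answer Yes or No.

No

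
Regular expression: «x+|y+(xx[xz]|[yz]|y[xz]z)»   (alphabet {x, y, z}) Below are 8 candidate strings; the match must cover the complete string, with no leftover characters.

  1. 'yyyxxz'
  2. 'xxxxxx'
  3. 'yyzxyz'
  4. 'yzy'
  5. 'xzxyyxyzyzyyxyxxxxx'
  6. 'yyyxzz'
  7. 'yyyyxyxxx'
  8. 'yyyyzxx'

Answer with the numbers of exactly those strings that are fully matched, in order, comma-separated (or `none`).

1, 2

1 → match
2 → match
3 → no match
4 → no match
5 → no match
6 → no match
7 → no match
8 → no match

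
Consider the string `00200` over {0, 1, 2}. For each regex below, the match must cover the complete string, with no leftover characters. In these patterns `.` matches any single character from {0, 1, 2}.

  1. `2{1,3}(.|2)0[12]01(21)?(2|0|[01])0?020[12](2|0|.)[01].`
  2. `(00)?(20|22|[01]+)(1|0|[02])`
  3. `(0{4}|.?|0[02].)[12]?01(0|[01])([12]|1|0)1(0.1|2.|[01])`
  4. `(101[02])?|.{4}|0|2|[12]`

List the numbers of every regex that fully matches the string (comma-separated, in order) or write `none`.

1 → no match — must start with `2`
2 → match
3 → no match
4 → no match

2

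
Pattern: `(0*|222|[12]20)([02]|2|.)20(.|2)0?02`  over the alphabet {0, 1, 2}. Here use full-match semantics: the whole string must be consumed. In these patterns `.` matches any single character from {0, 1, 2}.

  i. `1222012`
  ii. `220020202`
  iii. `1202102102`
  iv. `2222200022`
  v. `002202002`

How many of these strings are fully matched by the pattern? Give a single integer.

i. `1222012` → no match — must end with `02`
ii. `220020202` → match
iii. `1202102102` → no match
iv. `2222200022` → no match — must end with `02`
v. `002202002` → match
Total matched: 2

2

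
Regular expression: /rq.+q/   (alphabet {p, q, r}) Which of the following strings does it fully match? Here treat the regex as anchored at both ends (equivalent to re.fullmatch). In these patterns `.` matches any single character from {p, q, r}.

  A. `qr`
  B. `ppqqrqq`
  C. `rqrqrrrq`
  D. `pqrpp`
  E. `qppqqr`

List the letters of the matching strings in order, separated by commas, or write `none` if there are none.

A → no match — must start with `rq`
B → no match — must start with `rq`
C → match
D → no match — must start with `rq`
E → no match — must start with `rq`

C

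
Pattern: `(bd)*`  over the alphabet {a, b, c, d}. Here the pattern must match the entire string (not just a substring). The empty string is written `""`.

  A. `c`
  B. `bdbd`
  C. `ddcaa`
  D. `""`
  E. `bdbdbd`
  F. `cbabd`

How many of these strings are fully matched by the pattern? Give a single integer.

A → no match
B → match
C → no match
D → match
E → match
F → no match
Total matched: 3

3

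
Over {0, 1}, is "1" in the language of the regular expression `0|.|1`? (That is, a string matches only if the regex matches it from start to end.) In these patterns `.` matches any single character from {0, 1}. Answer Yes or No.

Yes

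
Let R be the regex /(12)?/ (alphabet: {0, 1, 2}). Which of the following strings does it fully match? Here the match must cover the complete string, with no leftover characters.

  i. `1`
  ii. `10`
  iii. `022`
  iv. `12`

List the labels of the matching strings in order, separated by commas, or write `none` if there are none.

iv

i. `1` → no match
ii. `10` → no match
iii. `022` → no match
iv. `12` → match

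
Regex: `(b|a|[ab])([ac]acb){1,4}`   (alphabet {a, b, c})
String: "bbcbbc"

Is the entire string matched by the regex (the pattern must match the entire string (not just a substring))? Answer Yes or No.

Every match must end with "acb", but "bbcbbc" does not.

No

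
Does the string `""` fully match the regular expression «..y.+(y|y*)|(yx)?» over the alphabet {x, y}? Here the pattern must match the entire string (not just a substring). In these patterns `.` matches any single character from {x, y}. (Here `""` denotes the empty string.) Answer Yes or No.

Yes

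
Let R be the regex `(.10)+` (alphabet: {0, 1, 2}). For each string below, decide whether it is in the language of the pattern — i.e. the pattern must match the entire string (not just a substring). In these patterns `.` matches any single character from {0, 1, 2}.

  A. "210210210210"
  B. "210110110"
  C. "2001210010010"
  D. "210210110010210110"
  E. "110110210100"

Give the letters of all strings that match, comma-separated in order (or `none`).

A → match
B → match
C → no match
D → match
E → no match — must end with "10"

A, B, D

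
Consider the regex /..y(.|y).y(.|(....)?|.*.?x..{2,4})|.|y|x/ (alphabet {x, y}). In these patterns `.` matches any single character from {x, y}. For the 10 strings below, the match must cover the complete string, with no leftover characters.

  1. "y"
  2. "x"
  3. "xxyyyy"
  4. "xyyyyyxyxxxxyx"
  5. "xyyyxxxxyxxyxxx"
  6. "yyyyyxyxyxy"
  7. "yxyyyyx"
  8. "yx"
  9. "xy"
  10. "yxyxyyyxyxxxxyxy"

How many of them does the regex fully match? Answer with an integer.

6

1 → match
2 → match
3 → match
4 → match
5 → no match
6 → no match
7 → match
8 → no match
9 → no match
10 → match
Total matched: 6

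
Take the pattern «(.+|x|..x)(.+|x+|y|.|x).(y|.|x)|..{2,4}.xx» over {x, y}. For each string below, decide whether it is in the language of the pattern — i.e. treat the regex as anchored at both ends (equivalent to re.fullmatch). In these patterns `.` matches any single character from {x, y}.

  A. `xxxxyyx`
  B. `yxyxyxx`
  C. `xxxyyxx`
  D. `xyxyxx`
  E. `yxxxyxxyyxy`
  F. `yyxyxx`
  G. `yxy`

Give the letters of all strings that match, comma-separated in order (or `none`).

A → match
B → match
C → match
D → match
E → match
F → match
G → no match

A, B, C, D, E, F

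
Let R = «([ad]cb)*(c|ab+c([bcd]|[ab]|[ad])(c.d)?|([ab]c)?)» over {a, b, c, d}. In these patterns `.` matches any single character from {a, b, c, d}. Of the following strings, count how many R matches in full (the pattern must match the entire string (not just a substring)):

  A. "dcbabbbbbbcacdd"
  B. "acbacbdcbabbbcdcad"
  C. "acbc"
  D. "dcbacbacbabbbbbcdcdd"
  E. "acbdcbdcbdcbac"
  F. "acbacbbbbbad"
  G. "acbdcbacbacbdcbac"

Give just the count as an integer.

A → match
B → match
C → match
D → match
E → match
F → no match
G → match
Total matched: 6

6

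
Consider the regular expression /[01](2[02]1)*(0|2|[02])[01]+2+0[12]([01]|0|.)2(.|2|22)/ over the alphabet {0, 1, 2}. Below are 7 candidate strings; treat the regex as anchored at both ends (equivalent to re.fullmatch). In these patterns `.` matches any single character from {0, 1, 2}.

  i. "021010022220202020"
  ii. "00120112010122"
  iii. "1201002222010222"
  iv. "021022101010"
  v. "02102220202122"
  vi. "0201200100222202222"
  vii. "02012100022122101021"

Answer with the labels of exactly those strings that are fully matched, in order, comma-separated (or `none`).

i → no match
ii → no match
iii → match
iv. "021022101010" → no match
v → no match
vi → match
vii → no match

iii, vi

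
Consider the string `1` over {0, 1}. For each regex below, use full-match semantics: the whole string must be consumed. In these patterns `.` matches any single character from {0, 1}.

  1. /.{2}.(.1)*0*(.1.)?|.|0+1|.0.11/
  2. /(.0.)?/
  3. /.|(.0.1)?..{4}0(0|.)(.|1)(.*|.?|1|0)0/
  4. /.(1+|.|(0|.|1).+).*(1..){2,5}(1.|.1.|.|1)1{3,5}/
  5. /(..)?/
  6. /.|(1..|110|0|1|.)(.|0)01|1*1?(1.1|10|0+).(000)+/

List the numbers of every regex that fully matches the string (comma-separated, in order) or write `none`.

1, 3, 6

1 → match
2 → no match
3 → match
4 → no match
5 → no match
6 → match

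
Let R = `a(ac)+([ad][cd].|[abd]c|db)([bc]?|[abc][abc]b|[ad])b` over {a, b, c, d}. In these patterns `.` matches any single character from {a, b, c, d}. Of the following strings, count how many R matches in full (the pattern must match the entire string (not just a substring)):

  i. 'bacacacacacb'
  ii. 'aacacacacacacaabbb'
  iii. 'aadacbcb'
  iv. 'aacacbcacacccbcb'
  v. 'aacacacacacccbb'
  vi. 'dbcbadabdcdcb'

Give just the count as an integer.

i. 'bacacacacacb' → no match — must start with 'aac'
ii → match
iii. 'aadacbcb' → no match — must start with 'aac'
iv → no match
v → match
vi → no match — must start with 'aac'
Total matched: 2

2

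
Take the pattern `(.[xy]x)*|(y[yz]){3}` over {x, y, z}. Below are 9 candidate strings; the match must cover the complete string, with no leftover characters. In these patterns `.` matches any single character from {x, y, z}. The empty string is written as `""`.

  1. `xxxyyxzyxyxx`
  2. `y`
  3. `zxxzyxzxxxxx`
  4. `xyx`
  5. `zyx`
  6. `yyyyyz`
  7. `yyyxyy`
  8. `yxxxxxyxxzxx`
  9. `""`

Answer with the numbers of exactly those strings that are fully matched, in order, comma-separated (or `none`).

1 → match
2 → no match
3 → match
4 → match
5 → match
6 → match
7 → no match
8 → match
9 → match

1, 3, 4, 5, 6, 8, 9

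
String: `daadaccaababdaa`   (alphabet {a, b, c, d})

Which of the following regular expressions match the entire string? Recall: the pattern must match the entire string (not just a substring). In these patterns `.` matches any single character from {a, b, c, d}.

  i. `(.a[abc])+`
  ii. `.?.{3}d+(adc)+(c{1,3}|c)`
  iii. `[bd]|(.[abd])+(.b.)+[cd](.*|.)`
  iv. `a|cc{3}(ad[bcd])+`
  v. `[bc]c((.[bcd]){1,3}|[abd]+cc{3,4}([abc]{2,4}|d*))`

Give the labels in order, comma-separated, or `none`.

i

i → match
ii → no match — must end with `c`
iii → no match
iv → no match
v → no match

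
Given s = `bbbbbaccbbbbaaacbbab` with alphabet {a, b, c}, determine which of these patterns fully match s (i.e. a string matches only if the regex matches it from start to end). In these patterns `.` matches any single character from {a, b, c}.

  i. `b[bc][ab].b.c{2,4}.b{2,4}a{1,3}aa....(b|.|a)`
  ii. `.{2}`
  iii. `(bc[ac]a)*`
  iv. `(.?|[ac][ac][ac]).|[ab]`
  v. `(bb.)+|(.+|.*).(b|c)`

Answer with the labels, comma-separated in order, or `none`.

i, v

i → match
ii → no match
iii → no match
iv → no match
v → match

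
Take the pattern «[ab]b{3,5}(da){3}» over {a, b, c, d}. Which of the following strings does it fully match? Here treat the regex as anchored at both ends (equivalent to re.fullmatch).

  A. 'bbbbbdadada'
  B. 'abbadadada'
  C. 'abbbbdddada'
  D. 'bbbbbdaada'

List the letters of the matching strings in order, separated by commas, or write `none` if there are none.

A. 'bbbbbdadada' → match
B. 'abbadadada' → no match
C. 'abbbbdddada' → no match
D. 'bbbbbdaada' → no match

A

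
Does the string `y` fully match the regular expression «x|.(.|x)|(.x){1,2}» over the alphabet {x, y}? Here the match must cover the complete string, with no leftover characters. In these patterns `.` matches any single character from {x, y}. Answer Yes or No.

No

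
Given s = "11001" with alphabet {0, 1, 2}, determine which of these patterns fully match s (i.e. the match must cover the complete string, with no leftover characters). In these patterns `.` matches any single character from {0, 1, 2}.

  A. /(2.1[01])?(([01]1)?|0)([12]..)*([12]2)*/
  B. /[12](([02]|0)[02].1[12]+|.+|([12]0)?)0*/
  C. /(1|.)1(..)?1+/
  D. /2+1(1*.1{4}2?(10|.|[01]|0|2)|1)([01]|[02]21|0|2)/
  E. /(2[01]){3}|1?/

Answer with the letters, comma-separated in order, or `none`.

A → no match
B → match
C → match
D → no match — must start with "2"
E → no match

B, C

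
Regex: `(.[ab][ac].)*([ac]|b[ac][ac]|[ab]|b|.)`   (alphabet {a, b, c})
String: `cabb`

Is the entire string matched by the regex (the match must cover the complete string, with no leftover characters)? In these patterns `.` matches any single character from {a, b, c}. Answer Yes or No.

No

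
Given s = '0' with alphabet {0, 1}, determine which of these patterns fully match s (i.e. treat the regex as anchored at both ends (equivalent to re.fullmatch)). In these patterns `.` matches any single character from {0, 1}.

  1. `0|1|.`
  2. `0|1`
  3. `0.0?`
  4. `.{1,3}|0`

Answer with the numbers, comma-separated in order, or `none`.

1 → match
2 → match
3 → no match
4 → match

1, 2, 4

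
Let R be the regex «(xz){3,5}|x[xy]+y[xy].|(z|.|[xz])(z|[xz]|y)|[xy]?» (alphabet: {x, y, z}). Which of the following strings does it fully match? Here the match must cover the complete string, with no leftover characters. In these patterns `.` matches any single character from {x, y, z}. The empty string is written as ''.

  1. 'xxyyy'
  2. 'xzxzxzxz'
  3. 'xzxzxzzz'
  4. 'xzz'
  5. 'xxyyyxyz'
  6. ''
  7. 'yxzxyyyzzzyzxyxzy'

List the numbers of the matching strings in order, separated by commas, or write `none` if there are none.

1 → match
2 → match
3 → no match
4 → no match
5 → no match
6 → match
7 → no match

1, 2, 6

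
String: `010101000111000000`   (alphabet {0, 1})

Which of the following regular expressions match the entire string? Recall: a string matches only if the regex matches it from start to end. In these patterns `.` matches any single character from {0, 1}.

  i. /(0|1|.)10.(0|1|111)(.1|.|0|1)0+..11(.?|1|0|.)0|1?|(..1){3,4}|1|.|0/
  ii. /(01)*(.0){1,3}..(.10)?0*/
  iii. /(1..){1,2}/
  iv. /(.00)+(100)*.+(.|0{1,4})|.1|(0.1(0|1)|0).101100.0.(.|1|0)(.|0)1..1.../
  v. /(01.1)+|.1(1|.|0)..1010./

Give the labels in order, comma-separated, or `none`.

i → no match
ii → match
iii → no match — must start with `1`
iv → no match
v → no match

ii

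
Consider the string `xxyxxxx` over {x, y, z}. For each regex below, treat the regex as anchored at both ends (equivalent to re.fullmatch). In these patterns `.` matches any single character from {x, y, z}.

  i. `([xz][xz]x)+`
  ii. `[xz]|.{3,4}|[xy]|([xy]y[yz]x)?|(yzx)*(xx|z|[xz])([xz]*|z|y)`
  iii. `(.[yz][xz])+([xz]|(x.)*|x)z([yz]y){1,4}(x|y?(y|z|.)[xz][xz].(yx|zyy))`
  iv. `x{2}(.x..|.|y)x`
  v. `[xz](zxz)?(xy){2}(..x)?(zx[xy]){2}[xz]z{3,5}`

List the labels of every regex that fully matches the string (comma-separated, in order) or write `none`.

iv

i → no match
ii → no match
iii → no match
iv → match
v → no match — must end with `z`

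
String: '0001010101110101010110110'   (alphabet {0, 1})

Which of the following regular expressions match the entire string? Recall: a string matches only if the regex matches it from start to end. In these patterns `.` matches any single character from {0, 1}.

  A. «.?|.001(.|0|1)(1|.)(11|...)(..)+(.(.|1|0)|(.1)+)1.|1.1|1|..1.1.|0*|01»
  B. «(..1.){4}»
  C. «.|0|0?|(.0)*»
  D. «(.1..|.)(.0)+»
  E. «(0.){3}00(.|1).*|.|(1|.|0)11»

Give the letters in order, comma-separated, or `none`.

A → match
B → no match
C → no match
D → no match
E → no match

A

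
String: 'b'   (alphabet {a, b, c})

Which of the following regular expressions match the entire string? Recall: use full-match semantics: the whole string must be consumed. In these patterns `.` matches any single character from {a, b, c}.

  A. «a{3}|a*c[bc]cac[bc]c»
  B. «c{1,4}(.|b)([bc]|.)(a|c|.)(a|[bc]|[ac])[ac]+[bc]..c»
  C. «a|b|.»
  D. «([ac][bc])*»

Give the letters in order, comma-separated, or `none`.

C

A → no match
B → no match — must start with 'c'
C → match
D → no match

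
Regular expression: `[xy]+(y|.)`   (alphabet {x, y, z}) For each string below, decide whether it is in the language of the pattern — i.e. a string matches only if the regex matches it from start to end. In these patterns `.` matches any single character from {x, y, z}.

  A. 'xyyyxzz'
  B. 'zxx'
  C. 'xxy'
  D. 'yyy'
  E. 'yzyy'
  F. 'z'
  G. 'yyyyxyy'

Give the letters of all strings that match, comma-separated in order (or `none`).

C, D, G

A. 'xyyyxzz' → no match
B. 'zxx' → no match
C. 'xxy' → match
D. 'yyy' → match
E. 'yzyy' → no match
F. 'z' → no match
G. 'yyyyxyy' → match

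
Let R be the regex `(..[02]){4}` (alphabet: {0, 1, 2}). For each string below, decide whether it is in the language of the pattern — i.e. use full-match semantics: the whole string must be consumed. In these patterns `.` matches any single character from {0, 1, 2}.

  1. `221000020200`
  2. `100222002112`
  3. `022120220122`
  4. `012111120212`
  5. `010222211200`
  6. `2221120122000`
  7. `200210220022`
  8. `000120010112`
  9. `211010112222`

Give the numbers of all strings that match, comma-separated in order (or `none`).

1 → no match
2 → match
3 → match
4 → no match
5 → no match
6 → no match
7 → match
8 → match
9 → no match

2, 3, 7, 8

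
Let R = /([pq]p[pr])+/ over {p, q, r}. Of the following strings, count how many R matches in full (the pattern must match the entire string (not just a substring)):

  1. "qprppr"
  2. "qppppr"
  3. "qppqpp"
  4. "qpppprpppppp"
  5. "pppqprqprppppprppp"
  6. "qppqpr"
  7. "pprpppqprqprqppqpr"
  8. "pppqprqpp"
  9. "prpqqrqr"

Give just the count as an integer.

1 → match
2 → match
3 → match
4 → match
5 → match
6 → match
7 → match
8 → match
9 → no match
Total matched: 8

8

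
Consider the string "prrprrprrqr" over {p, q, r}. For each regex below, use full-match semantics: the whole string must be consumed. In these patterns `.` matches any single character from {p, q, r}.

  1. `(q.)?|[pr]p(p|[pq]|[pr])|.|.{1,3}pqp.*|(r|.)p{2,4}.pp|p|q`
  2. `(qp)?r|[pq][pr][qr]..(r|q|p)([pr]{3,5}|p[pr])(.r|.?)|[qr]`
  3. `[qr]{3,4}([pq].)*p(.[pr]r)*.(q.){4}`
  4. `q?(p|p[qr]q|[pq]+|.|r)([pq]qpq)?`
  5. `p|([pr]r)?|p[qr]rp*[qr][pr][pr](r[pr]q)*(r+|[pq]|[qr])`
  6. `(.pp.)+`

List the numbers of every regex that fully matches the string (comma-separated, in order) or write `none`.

2, 5

1 → no match
2 → match
3 → no match
4 → no match
5 → match
6 → no match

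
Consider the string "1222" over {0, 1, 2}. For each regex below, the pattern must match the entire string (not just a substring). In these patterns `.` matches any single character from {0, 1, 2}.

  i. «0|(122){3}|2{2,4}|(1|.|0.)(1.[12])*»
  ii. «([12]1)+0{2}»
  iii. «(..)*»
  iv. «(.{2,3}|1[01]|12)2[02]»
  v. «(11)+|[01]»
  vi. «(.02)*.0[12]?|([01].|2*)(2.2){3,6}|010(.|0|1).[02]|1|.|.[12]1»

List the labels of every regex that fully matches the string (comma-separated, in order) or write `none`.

iii, iv

i → no match
ii → no match — must end with "0"
iii → match
iv → match
v → no match
vi → no match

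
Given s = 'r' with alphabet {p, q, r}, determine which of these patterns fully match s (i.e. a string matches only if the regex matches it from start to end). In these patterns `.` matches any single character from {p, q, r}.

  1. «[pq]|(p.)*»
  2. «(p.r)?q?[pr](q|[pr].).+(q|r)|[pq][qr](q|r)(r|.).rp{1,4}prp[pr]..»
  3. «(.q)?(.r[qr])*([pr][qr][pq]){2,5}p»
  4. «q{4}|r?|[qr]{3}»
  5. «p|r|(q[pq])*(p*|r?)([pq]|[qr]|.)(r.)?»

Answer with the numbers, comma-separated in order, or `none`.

4, 5

1 → no match
2 → no match
3 → no match — must end with 'p'
4 → match
5 → match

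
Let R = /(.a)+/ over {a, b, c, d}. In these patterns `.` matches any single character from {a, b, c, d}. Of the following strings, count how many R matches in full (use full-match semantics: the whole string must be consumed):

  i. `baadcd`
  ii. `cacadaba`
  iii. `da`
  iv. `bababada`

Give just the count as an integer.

i → no match — must end with `a`
ii → match
iii → match
iv → match
Total matched: 3

3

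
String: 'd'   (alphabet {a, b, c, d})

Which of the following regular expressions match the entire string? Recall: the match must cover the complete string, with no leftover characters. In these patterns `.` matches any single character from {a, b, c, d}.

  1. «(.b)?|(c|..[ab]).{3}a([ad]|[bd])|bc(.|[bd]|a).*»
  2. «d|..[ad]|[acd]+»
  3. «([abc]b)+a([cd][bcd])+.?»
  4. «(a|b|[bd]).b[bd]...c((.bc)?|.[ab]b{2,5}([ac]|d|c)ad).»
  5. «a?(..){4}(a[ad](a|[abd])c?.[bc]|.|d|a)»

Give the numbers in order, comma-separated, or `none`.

1 → no match
2 → match
3 → no match
4 → no match
5 → no match

2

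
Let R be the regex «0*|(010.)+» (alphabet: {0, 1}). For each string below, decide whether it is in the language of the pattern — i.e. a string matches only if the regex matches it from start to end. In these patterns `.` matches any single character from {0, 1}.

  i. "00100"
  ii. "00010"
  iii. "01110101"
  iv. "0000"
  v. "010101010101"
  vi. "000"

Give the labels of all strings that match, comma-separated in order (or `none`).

i → no match
ii → no match
iii → no match
iv → match
v → match
vi → match

iv, v, vi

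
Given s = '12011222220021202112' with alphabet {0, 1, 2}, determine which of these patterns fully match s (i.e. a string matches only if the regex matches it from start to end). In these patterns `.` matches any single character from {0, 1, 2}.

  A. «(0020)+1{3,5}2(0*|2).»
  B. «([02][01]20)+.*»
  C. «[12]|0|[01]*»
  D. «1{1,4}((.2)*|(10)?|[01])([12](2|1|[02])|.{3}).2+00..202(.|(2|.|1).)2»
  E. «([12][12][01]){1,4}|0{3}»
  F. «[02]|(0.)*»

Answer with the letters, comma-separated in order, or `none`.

A → no match — must start with '0020'
B → no match
C → no match
D → match
E → no match
F → no match

D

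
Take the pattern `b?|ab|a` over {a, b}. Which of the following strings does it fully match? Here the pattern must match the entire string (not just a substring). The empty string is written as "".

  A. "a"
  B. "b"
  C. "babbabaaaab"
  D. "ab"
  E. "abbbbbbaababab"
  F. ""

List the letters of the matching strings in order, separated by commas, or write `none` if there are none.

A → match
B → match
C → no match
D → match
E → no match
F → match

A, B, D, F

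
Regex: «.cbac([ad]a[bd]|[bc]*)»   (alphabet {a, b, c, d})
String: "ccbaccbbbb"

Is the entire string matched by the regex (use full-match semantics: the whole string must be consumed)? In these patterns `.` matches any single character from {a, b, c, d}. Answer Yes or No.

Yes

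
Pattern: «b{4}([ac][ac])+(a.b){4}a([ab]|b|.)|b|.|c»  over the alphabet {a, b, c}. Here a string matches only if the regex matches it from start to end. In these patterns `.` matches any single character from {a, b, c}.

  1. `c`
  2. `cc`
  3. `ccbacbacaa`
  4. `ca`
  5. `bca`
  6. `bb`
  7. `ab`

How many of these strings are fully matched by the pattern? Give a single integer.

1 → match
2 → no match
3 → no match
4 → no match
5 → no match
6 → no match
7 → no match
Total matched: 1

1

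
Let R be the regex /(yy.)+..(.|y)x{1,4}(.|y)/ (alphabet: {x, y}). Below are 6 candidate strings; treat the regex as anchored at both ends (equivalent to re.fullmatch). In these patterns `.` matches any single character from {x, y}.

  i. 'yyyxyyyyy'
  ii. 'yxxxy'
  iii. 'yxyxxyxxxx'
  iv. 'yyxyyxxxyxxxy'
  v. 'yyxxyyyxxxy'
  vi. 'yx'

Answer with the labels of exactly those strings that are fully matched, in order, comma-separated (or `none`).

i → no match
ii → no match — must start with 'yy'
iii → no match — must start with 'yy'
iv → match
v → no match
vi → no match — must start with 'yy'

iv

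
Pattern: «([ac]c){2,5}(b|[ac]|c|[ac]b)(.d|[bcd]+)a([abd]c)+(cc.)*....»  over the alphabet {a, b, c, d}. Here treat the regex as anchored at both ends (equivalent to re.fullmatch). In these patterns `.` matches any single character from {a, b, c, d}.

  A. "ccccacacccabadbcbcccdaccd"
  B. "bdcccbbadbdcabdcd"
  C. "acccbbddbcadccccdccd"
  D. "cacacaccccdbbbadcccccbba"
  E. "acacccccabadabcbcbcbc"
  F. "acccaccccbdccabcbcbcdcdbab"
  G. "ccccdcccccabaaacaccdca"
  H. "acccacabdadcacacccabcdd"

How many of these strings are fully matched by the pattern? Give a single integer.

4

A → no match
B → no match
C → match
D → no match
E → match
F → match
G → no match
H → match
Total matched: 4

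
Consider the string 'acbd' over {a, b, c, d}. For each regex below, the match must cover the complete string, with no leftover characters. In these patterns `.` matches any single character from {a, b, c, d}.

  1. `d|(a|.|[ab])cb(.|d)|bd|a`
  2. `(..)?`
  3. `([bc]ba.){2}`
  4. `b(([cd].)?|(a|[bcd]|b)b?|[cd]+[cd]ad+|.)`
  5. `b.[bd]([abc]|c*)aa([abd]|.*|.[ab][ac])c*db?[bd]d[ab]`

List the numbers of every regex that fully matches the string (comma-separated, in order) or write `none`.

1

1 → match
2 → no match
3 → no match
4 → no match — must start with 'b'
5 → no match — must start with 'b'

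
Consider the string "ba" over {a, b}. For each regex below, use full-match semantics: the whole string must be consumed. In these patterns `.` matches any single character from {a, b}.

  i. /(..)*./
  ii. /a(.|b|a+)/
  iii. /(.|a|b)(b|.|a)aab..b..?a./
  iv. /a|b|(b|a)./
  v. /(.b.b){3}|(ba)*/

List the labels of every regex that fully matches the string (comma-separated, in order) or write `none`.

iv, v

i → no match
ii → no match — must start with "a"
iii → no match
iv → match
v → match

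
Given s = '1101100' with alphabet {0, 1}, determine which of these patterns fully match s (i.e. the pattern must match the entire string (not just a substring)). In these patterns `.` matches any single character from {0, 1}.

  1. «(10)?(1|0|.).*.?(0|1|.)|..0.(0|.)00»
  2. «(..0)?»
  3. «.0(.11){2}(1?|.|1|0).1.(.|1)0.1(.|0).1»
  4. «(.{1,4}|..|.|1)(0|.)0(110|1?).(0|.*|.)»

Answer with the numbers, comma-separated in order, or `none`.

1, 4

1 → match
2 → no match
3 → no match — must end with '1'
4 → match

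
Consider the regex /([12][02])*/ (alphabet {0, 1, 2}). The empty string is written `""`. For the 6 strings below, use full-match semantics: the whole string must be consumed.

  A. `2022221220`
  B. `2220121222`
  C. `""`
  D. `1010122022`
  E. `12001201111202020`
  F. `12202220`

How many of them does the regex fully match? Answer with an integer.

5

A → match
B → match
C → match
D → match
E → no match
F → match
Total matched: 5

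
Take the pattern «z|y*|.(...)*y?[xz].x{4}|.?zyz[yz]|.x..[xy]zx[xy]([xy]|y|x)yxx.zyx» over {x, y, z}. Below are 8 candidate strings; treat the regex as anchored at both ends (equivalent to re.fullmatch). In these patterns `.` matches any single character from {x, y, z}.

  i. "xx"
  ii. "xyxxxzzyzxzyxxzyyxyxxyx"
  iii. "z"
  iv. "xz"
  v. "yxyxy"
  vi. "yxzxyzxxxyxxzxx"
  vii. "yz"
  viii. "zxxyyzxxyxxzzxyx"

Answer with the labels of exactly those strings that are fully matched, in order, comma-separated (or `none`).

iii

i → no match
ii → no match
iii → match
iv → no match
v → no match
vi → no match
vii → no match
viii → no match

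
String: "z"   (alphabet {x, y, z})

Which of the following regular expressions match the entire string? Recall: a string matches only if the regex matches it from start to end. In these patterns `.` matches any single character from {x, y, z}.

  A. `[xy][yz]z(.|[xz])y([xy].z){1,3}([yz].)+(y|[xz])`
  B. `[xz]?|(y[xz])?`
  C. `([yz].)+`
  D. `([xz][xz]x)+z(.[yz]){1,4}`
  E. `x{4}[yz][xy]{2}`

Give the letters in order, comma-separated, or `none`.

B

A → no match
B → match
C → no match
D → no match
E → no match — must start with "x"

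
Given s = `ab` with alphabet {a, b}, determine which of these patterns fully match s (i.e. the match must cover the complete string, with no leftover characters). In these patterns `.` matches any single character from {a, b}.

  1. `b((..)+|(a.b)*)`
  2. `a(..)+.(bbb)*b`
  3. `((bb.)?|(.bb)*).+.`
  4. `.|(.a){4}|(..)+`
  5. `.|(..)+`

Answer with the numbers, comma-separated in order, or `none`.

1 → no match — must start with `b`
2 → no match
3 → match
4 → match
5 → match

3, 4, 5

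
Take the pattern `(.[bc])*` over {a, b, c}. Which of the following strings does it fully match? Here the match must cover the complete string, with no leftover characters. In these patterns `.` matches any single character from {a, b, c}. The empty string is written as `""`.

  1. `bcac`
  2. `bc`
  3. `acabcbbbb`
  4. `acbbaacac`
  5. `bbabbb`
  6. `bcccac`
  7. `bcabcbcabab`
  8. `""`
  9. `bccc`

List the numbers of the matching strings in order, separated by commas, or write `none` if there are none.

1, 2, 5, 6, 8, 9

1 → match
2 → match
3 → no match
4 → no match
5 → match
6 → match
7 → no match
8 → match
9 → match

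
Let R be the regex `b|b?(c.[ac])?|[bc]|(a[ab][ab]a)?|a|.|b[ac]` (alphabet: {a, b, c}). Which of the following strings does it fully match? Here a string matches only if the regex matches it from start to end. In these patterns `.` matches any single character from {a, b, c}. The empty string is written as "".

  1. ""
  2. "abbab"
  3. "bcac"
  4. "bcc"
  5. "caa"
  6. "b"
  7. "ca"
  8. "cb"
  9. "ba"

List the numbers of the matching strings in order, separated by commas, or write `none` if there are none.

1 → match
2 → no match
3 → match
4 → no match
5 → match
6 → match
7 → no match
8 → no match
9 → match

1, 3, 5, 6, 9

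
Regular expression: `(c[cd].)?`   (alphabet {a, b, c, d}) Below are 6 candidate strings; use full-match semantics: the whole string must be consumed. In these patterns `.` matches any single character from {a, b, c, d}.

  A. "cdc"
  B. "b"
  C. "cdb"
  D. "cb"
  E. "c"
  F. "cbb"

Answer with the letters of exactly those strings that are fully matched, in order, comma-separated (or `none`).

A, C

A → match
B → no match
C → match
D → no match
E → no match
F → no match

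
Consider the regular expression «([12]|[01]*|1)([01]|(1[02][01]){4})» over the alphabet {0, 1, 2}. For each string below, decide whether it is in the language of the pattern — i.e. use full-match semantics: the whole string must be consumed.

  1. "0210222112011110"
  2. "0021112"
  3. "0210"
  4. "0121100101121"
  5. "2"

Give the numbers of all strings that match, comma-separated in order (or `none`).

1 → no match
2. "0021112" → no match
3. "0210" → no match
4 → match
5. "2" → no match

4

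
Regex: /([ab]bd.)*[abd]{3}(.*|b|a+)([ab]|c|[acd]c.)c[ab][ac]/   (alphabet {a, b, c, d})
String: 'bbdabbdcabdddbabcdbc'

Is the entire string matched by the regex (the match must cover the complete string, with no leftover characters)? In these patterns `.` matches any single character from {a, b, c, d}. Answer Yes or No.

No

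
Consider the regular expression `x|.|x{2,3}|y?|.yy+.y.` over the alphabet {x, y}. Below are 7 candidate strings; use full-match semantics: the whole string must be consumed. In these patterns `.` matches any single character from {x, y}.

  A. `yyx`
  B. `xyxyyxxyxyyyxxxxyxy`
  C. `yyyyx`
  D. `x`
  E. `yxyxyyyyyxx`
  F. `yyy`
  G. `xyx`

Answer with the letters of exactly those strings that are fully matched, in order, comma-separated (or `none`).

A. `yyx` → no match
B → no match
C. `yyyyx` → no match
D. `x` → match
E. `yxyxyyyyyxx` → no match
F. `yyy` → no match
G. `xyx` → no match

D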